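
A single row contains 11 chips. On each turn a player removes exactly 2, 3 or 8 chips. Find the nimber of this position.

0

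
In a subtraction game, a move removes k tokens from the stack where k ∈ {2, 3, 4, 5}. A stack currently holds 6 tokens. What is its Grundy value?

Compute g(0), g(1), … for moves {2, 3, 4, 5}:
k:     0  1  2  3  4  5  6
g(k):  0  0  1  1  2  2  3
So g(6) = 3.

3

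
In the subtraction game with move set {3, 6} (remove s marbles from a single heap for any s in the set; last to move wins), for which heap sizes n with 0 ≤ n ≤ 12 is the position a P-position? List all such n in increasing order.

0, 1, 2, 9, 10, 11

Compute g(0), g(1), … for moves {3, 6}:
g(0) = mex{} = 0
g(1) = mex{} = 0
g(2) = mex{} = 0
g(3) = mex{0} = 1
g(4) = mex{0} = 1
g(5) = mex{0} = 1
g(6) = mex{0,1} = 2
g(7) = mex{0,1} = 2
g(8) = mex{0,1} = 2
g(9) = mex{1,2} = 0
g(10) = mex{1,2} = 0
g(11) = mex{1,2} = 0
g(12) = mex{0,2} = 1
The P-positions (g = 0) in 0..12 are 0, 1, 2, 9, 10, 11.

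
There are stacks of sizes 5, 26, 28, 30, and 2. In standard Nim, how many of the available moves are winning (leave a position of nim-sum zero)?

3

Compute the nim-sum pairwise:
5 XOR 26 = 31
31 XOR 28 = 3
3 XOR 30 = 29
29 XOR 2 = 31
The overall nim-sum is X = 31. A stack of size p has a winning move iff p XOR X < p (reduce it to p XOR X).
  5: 5 XOR 31 = 26 ≥ 5 — no move.
  26: 26 XOR 31 = 5 < 26 — winning move (to 5).
  28: 28 XOR 31 = 3 < 28 — winning move (to 3).
  30: 30 XOR 31 = 1 < 30 — winning move (to 1).
  2: 2 XOR 31 = 29 ≥ 2 — no move.
That gives 3 winning moves.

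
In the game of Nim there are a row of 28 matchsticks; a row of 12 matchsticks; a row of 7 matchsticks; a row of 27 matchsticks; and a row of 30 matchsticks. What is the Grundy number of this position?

18

In binary:
  11100  (28)
  01100  (12)
  00111  (7)
  11011  (27)
  11110  (30)
  -----
  10010  (18)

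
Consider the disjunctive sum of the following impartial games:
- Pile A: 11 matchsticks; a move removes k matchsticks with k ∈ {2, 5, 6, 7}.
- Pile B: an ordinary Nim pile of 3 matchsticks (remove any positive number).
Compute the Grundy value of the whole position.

Grundy values for pile A (subtraction set {2, 5, 6, 7}):
g(0) = mex{} = 0
g(1) = mex{} = 0
g(2) = mex{0} = 1
g(3) = mex{0} = 1
g(4) = mex{1} = 0
g(5) = mex{0,1} = 2
g(6) = mex{0} = 1
g(7) = mex{0,1,2} = 3
g(8) = mex{0,1} = 2
g(9) = mex{0,1,3} = 2
g(10) = mex{0,1,2} = 3
g(11) = mex{0,1,2} = 3
So g(11) = 3.
Pile B is a plain Nim pile of size 3, so its Grundy value is 3.
The value of a disjunctive sum is the nim-sum of the parts.
Combined value = 3 XOR 3 = 0.

0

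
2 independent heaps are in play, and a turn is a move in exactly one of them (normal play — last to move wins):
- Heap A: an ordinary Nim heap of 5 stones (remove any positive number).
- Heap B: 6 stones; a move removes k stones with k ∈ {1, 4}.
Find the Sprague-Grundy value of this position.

4

Heap A is a plain Nim heap of size 5, so its Grundy value is 5.
Grundy values for heap B (subtraction set {1, 4}):
k:     0  1  2  3  4  5  6
g(k):  0  1  0  1  2  0  1
So g(6) = 1.
The value of a disjunctive sum is the nim-sum of the parts.
Combined value = 5 ⊕ 1 = 4.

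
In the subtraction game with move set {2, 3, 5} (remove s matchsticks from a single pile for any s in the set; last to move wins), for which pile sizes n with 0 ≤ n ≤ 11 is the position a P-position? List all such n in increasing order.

0, 1, 7, 8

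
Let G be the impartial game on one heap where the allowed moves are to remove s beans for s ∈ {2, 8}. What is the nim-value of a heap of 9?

2

Compute g(0), g(1), … for moves {2, 8}:
g(0) = mex{} = 0
g(1) = mex{} = 0
g(2) = mex{0} = 1
g(3) = mex{0} = 1
g(4) = mex{1} = 0
g(5) = mex{1} = 0
g(6) = mex{0} = 1
g(7) = mex{0} = 1
g(8) = mex{0,1} = 2
g(9) = mex{0,1} = 2
So g(9) = 2.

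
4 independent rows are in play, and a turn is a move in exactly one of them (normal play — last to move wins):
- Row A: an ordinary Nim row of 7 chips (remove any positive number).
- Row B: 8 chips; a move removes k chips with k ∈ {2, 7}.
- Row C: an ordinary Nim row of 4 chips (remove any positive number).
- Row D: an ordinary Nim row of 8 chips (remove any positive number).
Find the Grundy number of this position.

9

Row A is a plain Nim row of size 7, so its Grundy value is 7.
Grundy values for row B (subtraction set {2, 7}):
g(0) = mex{} = 0
g(1) = mex{} = 0
g(2) = mex{0} = 1
g(3) = mex{0} = 1
g(4) = mex{1} = 0
g(5) = mex{1} = 0
g(6) = mex{0} = 1
g(7) = mex{0} = 1
g(8) = mex{0,1} = 2
So g(8) = 2.
Row C is a plain Nim row of size 4, so its Grundy value is 4.
Row D is a plain Nim row of size 8, so its Grundy value is 8.
The value of a disjunctive sum is the nim-sum of the parts.
Combined value = 7 XOR 2 XOR 4 XOR 8 = 9.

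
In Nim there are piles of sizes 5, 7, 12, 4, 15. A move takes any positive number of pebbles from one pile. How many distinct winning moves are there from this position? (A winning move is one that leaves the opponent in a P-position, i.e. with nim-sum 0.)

Compute the nim-sum pairwise:
5 ⊕ 7 = 2
2 ⊕ 12 = 14
14 ⊕ 4 = 10
10 ⊕ 15 = 5
The overall nim-sum is X = 5. A pile of size p has a winning move iff p XOR X < p (reduce it to p XOR X).
  5: 5 XOR 5 = 0 < 5 — winning move (to 0).
  7: 7 XOR 5 = 2 < 7 — winning move (to 2).
  12: 12 XOR 5 = 9 < 12 — winning move (to 9).
  4: 4 XOR 5 = 1 < 4 — winning move (to 1).
  15: 15 XOR 5 = 10 < 15 — winning move (to 10).
That gives 5 winning moves.

5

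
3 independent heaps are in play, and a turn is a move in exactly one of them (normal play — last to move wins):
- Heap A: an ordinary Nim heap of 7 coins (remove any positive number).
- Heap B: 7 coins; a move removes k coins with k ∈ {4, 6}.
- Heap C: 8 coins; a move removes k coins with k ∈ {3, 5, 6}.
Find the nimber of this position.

Heap A is a plain Nim heap of size 7, so its Grundy value is 7.
Build the Grundy sequence for heap B with g(k) = mex{g(k−s) : s ∈ {4, 6}, s ≤ k}:
k:     0  1  2  3  4  5  6  7
g(k):  0  0  0  0  1  1  1  1
So g(7) = 1.
Build the Grundy sequence for heap C with g(k) = mex{g(k−s) : s ∈ {3, 5, 6}, s ≤ k}:
k:     0  1  2  3  4  5  6  7  8
g(k):  0  0  0  1  1  1  2  2  2
So g(8) = 2.
The value of a disjunctive sum is the nim-sum of the parts.
Combined value = 7 XOR 1 XOR 2 = 4.

4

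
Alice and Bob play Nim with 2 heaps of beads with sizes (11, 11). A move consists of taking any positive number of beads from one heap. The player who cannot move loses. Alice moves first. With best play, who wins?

Bob wins

Nim-sum: 11 ⊕ 11 = 0.
The nim-sum is 0, so this is a P-position: the player to move is in a losing position under optimal play; Alice is about to move from it and so loses — Bob wins.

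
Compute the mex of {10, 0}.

1

0 is in the set but 1 is not, so the mex is 1.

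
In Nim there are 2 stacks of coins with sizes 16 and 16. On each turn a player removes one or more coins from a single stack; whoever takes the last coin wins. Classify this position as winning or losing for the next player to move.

Losing position

In binary:
  10000  (16)
  10000  (16)
  -----
  00000  (0)
The nim-sum is 0, so this is a P-position: the player to move is in a losing position under optimal play.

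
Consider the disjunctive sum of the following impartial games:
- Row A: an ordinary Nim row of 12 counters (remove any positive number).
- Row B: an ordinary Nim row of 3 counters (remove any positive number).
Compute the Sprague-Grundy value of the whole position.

15

Row A is a plain Nim row of size 12, so its Grundy value is 12.
Row B is a plain Nim row of size 3, so its Grundy value is 3.
The value of a disjunctive sum is the nim-sum of the parts.
Combined value = 12 XOR 3 = 15.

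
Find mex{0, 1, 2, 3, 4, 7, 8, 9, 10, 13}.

5

The values 0, 1, 2, 3, 4 are all present; 5 is the first non-negative integer missing from the set.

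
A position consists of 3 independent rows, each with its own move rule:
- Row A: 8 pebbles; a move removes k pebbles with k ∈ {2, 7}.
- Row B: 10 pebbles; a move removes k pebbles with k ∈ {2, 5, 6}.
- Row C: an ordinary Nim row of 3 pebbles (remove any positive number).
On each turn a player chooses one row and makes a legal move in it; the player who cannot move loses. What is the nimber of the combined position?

0

Build the Grundy sequence for row A with g(k) = mex{g(k−s) : s ∈ {2, 7}, s ≤ k}:
k:     0  1  2  3  4  5  6  7  8
g(k):  0  0  1  1  0  0  1  1  2
So g(8) = 2.
Grundy values for row B (subtraction set {2, 5, 6}):
k:     0  1  2  3  4  5  6  7  8  9 10
g(k):  0  0  1  1  0  2  1  3  0  2  1
So g(10) = 1.
Row C is a plain Nim row of size 3, so its Grundy value is 3.
The value of a disjunctive sum is the nim-sum of the parts.
Combined value = 2 XOR 1 XOR 3 = 0.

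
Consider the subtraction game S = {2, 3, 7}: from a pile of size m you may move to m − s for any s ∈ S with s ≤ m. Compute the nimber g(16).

0

Grundy values for subtraction set {2, 3, 7}:
k:     0  1  2  3  4  5  6  7  8  9 10 11 12 13 14 15 16
g(k):  0  0  1  1  2  0  0  1  1  2  0  0  1  1  2  0  0
So g(16) = 0.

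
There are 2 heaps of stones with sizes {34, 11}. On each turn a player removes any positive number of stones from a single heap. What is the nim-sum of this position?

Nim-sum: 34 ^ 11 = 41.

41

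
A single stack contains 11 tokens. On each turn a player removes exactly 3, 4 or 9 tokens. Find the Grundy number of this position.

1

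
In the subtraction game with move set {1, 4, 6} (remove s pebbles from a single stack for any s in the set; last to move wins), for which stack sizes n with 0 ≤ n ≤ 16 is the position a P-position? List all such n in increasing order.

0, 2, 5, 7, 10, 12, 15

Compute g(0), g(1), … for moves {1, 4, 6}:
k:     0  1  2  3  4  5  6  7  8  9 10 11 12 13 14 15 16
g(k):  0  1  0  1  2  0  1  0  1  2  0  1  0  1  2  0  1
The P-positions (g = 0) in 0..16 are 0, 2, 5, 7, 10, 12, 15.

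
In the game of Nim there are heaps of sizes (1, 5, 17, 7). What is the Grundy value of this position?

18

Nim-sum: 1 ⊕ 5 ⊕ 17 ⊕ 7 = 18.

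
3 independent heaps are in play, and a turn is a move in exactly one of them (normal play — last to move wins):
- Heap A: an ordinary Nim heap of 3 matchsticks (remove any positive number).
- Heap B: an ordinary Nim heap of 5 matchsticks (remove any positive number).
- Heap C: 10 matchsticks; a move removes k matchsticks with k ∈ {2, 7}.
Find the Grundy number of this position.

6

Heap A is a plain Nim heap of size 3, so its Grundy value is 3.
Heap B is a plain Nim heap of size 5, so its Grundy value is 5.
For heap C, compute g(0), g(1), … with moves {2, 7}:
k:     0  1  2  3  4  5  6  7  8  9 10
g(k):  0  0  1  1  0  0  1  1  2  0  0
So g(10) = 0.
By the Sprague-Grundy theorem, the Grundy value of a sum of independent games is the XOR of the component values.
Combined value = 3 XOR 5 XOR 0 = 6.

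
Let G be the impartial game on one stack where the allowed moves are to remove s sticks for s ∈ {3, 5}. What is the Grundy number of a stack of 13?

1

Grundy values for subtraction set {3, 5}:
g(0) = mex{} = 0
g(1) = mex{} = 0
g(2) = mex{} = 0
g(3) = mex{0} = 1
g(4) = mex{0} = 1
g(5) = mex{0} = 1
g(6) = mex{0,1} = 2
g(7) = mex{0,1} = 2
g(8) = mex{1} = 0
g(9) = mex{1,2} = 0
g(10) = mex{1,2} = 0
g(11) = mex{0,2} = 1
g(12) = mex{0,2} = 1
g(13) = mex{0} = 1
So g(13) = 1.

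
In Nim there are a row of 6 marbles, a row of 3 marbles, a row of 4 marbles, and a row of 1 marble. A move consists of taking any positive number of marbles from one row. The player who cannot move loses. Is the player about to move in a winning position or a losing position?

Losing position

Compute the nim-sum pairwise:
6 XOR 3 = 5
5 XOR 4 = 1
1 XOR 1 = 0
The nim-sum is 0, so this is a P-position: the player to move is in a losing position under optimal play.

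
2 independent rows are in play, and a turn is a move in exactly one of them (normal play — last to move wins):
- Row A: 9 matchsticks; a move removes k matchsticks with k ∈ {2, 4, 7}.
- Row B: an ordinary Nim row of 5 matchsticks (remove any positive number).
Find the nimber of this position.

5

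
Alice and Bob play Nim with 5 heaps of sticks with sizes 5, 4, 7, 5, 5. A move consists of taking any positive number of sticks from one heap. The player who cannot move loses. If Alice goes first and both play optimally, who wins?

Nim-sum: 5 ⊕ 4 ⊕ 7 ⊕ 5 ⊕ 5 = 6.
The nim-sum is 6 ≠ 0, so this is an N-position: the player to move can win; Alice has a winning move.

Alice wins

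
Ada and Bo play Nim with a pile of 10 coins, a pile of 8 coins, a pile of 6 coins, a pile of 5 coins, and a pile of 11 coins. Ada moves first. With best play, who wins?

Nim-sum: 10 ⊕ 8 ⊕ 6 ⊕ 5 ⊕ 11 = 10.
The nim-sum is 10 ≠ 0, so this is an N-position: the player to move can win; Ada has a winning move.

Ada wins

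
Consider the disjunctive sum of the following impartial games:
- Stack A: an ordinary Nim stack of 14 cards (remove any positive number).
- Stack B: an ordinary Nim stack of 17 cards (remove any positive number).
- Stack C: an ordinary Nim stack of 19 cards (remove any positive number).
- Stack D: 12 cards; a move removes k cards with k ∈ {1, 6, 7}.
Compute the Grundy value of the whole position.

12

Stack A is a plain Nim stack of size 14, so its Grundy value is 14.
Stack B is a plain Nim stack of size 17, so its Grundy value is 17.
Stack C is a plain Nim stack of size 19, so its Grundy value is 19.
For stack D, compute g(0), g(1), … with moves {1, 6, 7}:
g(0) = mex{} = 0
g(1) = mex{0} = 1
g(2) = mex{1} = 0
g(3) = mex{0} = 1
g(4) = mex{1} = 0
g(5) = mex{0} = 1
g(6) = mex{0,1} = 2
g(7) = mex{0,1,2} = 3
g(8) = mex{0,1,3} = 2
g(9) = mex{0,1,2} = 3
g(10) = mex{0,1,3} = 2
g(11) = mex{0,1,2} = 3
g(12) = mex{1,2,3} = 0
So g(12) = 0.
The value of a disjunctive sum is the nim-sum of the parts.
Combined value = 14 ⊕ 17 ⊕ 19 ⊕ 0 = 12.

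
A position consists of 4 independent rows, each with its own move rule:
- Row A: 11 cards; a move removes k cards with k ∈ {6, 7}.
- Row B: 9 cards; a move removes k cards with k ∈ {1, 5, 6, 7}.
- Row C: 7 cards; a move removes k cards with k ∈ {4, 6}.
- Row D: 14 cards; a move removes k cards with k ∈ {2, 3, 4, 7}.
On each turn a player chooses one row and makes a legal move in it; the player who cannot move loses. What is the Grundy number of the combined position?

For row A, compute g(0), g(1), … with moves {6, 7}:
g(0) = mex{} = 0
g(1) = mex{} = 0
g(2) = mex{} = 0
g(3) = mex{} = 0
g(4) = mex{} = 0
g(5) = mex{} = 0
g(6) = mex{0} = 1
g(7) = mex{0} = 1
g(8) = mex{0} = 1
g(9) = mex{0} = 1
g(10) = mex{0} = 1
g(11) = mex{0} = 1
So g(11) = 1.
For row B, compute g(0), g(1), … with moves {1, 5, 6, 7}:
g(0) = mex{} = 0
g(1) = mex{0} = 1
g(2) = mex{1} = 0
g(3) = mex{0} = 1
g(4) = mex{1} = 0
g(5) = mex{0} = 1
g(6) = mex{0,1} = 2
g(7) = mex{0,1,2} = 3
g(8) = mex{0,1,3} = 2
g(9) = mex{0,1,2} = 3
So g(9) = 3.
For row C, compute g(0), g(1), … with moves {4, 6}:
k:     0  1  2  3  4  5  6  7
g(k):  0  0  0  0  1  1  1  1
So g(7) = 1.
Grundy values for row D (subtraction set {2, 3, 4, 7}):
g(0) = mex{} = 0
g(1) = mex{} = 0
g(2) = mex{0} = 1
g(3) = mex{0} = 1
g(4) = mex{0,1} = 2
g(5) = mex{0,1} = 2
g(6) = mex{1,2} = 0
g(7) = mex{0,1,2} = 3
g(8) = mex{0,2} = 1
g(9) = mex{0,1,2,3} = 4
g(10) = mex{0,1,3} = 2
g(11) = mex{1,2,3,4} = 0
g(12) = mex{1,2,4} = 0
g(13) = mex{0,2,4} = 1
g(14) = mex{0,2,3} = 1
So g(14) = 1.
By the Sprague-Grundy theorem, the Grundy value of a sum of independent games is the XOR of the component values.
Combined value = 1 XOR 3 XOR 1 XOR 1 = 2.

2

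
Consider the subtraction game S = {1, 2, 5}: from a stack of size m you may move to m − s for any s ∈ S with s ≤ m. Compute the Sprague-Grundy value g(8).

Grundy values for subtraction set {1, 2, 5}:
k:     0  1  2  3  4  5  6  7  8
g(k):  0  1  2  0  1  2  0  1  2
So g(8) = 2.

2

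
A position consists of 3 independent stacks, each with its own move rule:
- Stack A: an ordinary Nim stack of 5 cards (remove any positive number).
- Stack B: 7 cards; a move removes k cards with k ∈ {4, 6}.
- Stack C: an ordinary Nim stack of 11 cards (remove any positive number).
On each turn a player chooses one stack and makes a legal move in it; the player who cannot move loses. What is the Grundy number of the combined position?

15

Stack A is a plain Nim stack of size 5, so its Grundy value is 5.
Build the Grundy sequence for stack B with g(k) = mex{g(k−s) : s ∈ {4, 6}, s ≤ k}:
g(0) = mex{} = 0
g(1) = mex{} = 0
g(2) = mex{} = 0
g(3) = mex{} = 0
g(4) = mex{0} = 1
g(5) = mex{0} = 1
g(6) = mex{0} = 1
g(7) = mex{0} = 1
So g(7) = 1.
Stack C is a plain Nim stack of size 11, so its Grundy value is 11.
By the Sprague-Grundy theorem, the Grundy value of a sum of independent games is the XOR of the component values.
Combined value = 5 ⊕ 1 ⊕ 11 = 15.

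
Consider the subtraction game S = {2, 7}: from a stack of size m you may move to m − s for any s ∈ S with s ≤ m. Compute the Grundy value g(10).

0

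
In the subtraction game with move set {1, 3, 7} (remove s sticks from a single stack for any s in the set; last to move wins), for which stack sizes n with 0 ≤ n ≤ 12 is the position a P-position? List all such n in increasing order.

Grundy values for subtraction set {1, 3, 7}:
k:     0  1  2  3  4  5  6  7  8  9 10 11 12
g(k):  0  1  0  1  0  1  0  1  0  1  0  1  0
The P-positions (g = 0) in 0..12 are 0, 2, 4, 6, 8, 10, 12.

0, 2, 4, 6, 8, 10, 12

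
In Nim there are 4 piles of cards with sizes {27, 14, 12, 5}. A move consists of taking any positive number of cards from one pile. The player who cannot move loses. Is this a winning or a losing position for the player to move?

Winning position

Bitwise XOR of the heap sizes:
  11011  (27)
  01110  (14)
  01100  (12)
  00101  (5)
  -----
  11100  (28)
The nim-sum is 28 ≠ 0, so this is an N-position: the player to move can win.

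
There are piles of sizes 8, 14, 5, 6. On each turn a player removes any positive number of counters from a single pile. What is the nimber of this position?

5

Nim-sum: 8 XOR 14 XOR 5 XOR 6 = 5.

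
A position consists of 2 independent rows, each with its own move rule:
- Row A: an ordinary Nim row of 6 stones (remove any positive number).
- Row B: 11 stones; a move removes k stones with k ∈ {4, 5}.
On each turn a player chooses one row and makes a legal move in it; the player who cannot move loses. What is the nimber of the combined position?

Row A is a plain Nim row of size 6, so its Grundy value is 6.
Build the Grundy sequence for row B with g(k) = mex{g(k−s) : s ∈ {4, 5}, s ≤ k}:
k:     0  1  2  3  4  5  6  7  8  9 10 11
g(k):  0  0  0  0  1  1  1  1  2  0  0  0
So g(11) = 0.
The value of a disjunctive sum is the nim-sum of the parts.
Combined value = 6 ⊕ 0 = 6.

6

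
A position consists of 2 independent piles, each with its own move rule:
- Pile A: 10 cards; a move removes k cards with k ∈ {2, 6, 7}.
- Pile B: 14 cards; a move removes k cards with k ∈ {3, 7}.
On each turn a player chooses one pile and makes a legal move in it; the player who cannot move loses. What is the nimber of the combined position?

Grundy values for pile A (subtraction set {2, 6, 7}):
g(0) = mex{} = 0
g(1) = mex{} = 0
g(2) = mex{0} = 1
g(3) = mex{0} = 1
g(4) = mex{1} = 0
g(5) = mex{1} = 0
g(6) = mex{0} = 1
g(7) = mex{0} = 1
g(8) = mex{0,1} = 2
g(9) = mex{1} = 0
g(10) = mex{0,1,2} = 3
So g(10) = 3.
Build the Grundy sequence for pile B with g(k) = mex{g(k−s) : s ∈ {3, 7}, s ≤ k}:
g(0) = mex{} = 0
g(1) = mex{} = 0
g(2) = mex{} = 0
g(3) = mex{0} = 1
g(4) = mex{0} = 1
g(5) = mex{0} = 1
g(6) = mex{1} = 0
g(7) = mex{0,1} = 2
g(8) = mex{0,1} = 2
g(9) = mex{0} = 1
g(10) = mex{1,2} = 0
g(11) = mex{1,2} = 0
g(12) = mex{1} = 0
g(13) = mex{0} = 1
g(14) = mex{0,2} = 1
So g(14) = 1.
The value of a disjunctive sum is the nim-sum of the parts.
Combined value = 3 ⊕ 1 = 2.

2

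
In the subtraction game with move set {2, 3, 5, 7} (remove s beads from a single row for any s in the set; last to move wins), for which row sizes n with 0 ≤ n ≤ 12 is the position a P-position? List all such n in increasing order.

0, 1, 9, 10

Compute g(0), g(1), … for moves {2, 3, 5, 7}:
k:     0  1  2  3  4  5  6  7  8  9 10 11 12
g(k):  0  0  1  1  2  2  3  3  4  0  0  1  1
The P-positions (g = 0) in 0..12 are 0, 1, 9, 10.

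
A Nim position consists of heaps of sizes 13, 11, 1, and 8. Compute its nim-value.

15

Bitwise XOR of the heap sizes:
  1101  (13)
  1011  (11)
  0001  (1)
  1000  (8)
  ----
  1111  (15)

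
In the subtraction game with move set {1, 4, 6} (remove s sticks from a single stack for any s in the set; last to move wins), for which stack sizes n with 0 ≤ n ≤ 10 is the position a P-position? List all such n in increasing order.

0, 2, 5, 7, 10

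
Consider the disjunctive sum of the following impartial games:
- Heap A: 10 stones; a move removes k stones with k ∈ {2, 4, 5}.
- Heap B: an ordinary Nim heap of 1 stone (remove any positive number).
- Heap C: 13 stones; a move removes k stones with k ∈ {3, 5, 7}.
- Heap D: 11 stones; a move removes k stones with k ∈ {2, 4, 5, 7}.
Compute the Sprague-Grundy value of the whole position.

0

Build the Grundy sequence for heap A with g(k) = mex{g(k−s) : s ∈ {2, 4, 5}, s ≤ k}:
g(0) = mex{} = 0
g(1) = mex{} = 0
g(2) = mex{0} = 1
g(3) = mex{0} = 1
g(4) = mex{0,1} = 2
g(5) = mex{0,1} = 2
g(6) = mex{0,1,2} = 3
g(7) = mex{1,2} = 0
g(8) = mex{1,2,3} = 0
g(9) = mex{0,2} = 1
g(10) = mex{0,2,3} = 1
So g(10) = 1.
Heap B is a plain Nim heap of size 1, so its Grundy value is 1.
For heap C, compute g(0), g(1), … with moves {3, 5, 7}:
k:     0  1  2  3  4  5  6  7  8  9 10 11 12 13
g(k):  0  0  0  1  1  1  2  2  2  3  0  0  0  1
So g(13) = 1.
Grundy values for heap D (subtraction set {2, 4, 5, 7}):
g(0) = mex{} = 0
g(1) = mex{} = 0
g(2) = mex{0} = 1
g(3) = mex{0} = 1
g(4) = mex{0,1} = 2
g(5) = mex{0,1} = 2
g(6) = mex{0,1,2} = 3
g(7) = mex{0,1,2} = 3
g(8) = mex{0,1,2,3} = 4
g(9) = mex{1,2,3} = 0
g(10) = mex{1,2,3,4} = 0
g(11) = mex{0,2,3} = 1
So g(11) = 1.
By the Sprague-Grundy theorem, the Grundy value of a sum of independent games is the XOR of the component values.
Combined value = 1 ⊕ 1 ⊕ 1 ⊕ 1 = 0.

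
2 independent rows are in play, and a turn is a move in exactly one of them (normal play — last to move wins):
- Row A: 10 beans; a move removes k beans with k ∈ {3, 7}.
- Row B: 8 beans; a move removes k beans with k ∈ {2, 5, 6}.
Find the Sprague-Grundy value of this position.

0

Grundy values for row A (subtraction set {3, 7}):
g(0) = mex{} = 0
g(1) = mex{} = 0
g(2) = mex{} = 0
g(3) = mex{0} = 1
g(4) = mex{0} = 1
g(5) = mex{0} = 1
g(6) = mex{1} = 0
g(7) = mex{0,1} = 2
g(8) = mex{0,1} = 2
g(9) = mex{0} = 1
g(10) = mex{1,2} = 0
So g(10) = 0.
For row B, compute g(0), g(1), … with moves {2, 5, 6}:
g(0) = mex{} = 0
g(1) = mex{} = 0
g(2) = mex{0} = 1
g(3) = mex{0} = 1
g(4) = mex{1} = 0
g(5) = mex{0,1} = 2
g(6) = mex{0} = 1
g(7) = mex{0,1,2} = 3
g(8) = mex{1} = 0
So g(8) = 0.
The value of a disjunctive sum is the nim-sum of the parts.
Combined value = 0 ⊕ 0 = 0.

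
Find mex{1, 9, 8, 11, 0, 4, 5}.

2

The values 0, 1 are all present; 2 is the first non-negative integer missing from the set.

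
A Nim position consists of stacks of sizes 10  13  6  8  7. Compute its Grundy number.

14

Compute the nim-sum pairwise:
10 ^ 13 = 7
7 ^ 6 = 1
1 ^ 8 = 9
9 ^ 7 = 14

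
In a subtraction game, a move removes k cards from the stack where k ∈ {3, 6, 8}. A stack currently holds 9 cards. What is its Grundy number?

Compute g(0), g(1), … for moves {3, 6, 8}:
k:     0  1  2  3  4  5  6  7  8  9
g(k):  0  0  0  1  1  1  2  2  2  3
So g(9) = 3.

3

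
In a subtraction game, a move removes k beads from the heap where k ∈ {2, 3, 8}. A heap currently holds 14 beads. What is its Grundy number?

Grundy values for subtraction set {2, 3, 8}:
k:     0  1  2  3  4  5  6  7  8  9 10 11 12 13 14
g(k):  0  0  1  1  2  0  0  1  1  2  0  0  1  1  2
So g(14) = 2.

2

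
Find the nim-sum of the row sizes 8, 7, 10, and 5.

Compute the nim-sum pairwise:
8 XOR 7 = 15
15 XOR 10 = 5
5 XOR 5 = 0

0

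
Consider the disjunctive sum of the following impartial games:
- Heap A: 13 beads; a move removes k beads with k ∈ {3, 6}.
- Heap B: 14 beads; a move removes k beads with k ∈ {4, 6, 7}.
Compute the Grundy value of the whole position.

1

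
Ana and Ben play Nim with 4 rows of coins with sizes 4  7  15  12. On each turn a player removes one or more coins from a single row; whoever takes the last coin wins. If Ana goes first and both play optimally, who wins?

Ben wins

Nim-sum: 4 ^ 7 ^ 15 ^ 12 = 0.
The nim-sum is 0, so this is a P-position: the player to move is in a losing position under optimal play; Ana is about to move from it and so loses — Ben wins.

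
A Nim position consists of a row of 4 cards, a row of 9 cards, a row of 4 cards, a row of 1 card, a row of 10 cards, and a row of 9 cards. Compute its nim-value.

In binary:
  0100  (4)
  1001  (9)
  0100  (4)
  0001  (1)
  1010  (10)
  1001  (9)
  ----
  1011  (11)

11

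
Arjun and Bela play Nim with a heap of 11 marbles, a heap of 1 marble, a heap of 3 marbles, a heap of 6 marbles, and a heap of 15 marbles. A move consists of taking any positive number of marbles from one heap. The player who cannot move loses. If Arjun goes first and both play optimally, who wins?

Bela wins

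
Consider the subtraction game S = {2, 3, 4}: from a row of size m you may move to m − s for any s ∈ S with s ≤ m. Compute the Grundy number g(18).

0

Build the Grundy sequence with g(k) = mex{g(k−s) : s ∈ {2, 3, 4}, s ≤ k}:
k:     0  1  2  3  4  5  6  7  8  9 10 11 12 13 14 15 16 17 18
g(k):  0  0  1  1  2  2  0  0  1  1  2  2  0  0  1  1  2  2  0
So g(18) = 0.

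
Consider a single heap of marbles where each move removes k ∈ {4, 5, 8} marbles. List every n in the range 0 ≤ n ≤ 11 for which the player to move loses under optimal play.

Build the Grundy sequence with g(k) = mex{g(k−s) : s ∈ {4, 5, 8}, s ≤ k}:
g(0) = mex{} = 0
g(1) = mex{} = 0
g(2) = mex{} = 0
g(3) = mex{} = 0
g(4) = mex{0} = 1
g(5) = mex{0} = 1
g(6) = mex{0} = 1
g(7) = mex{0} = 1
g(8) = mex{0,1} = 2
g(9) = mex{0,1} = 2
g(10) = mex{0,1} = 2
g(11) = mex{0,1} = 2
The P-positions (g = 0) in 0..11 are 0, 1, 2, 3.

0, 1, 2, 3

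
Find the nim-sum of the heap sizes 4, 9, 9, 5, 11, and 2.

Compute the nim-sum pairwise:
4 ⊕ 9 = 13
13 ⊕ 9 = 4
4 ⊕ 5 = 1
1 ⊕ 11 = 10
10 ⊕ 2 = 8

8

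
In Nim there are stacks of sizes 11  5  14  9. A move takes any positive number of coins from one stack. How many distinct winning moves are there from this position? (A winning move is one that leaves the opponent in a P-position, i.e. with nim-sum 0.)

3

Nim-sum: 11 ^ 5 ^ 14 ^ 9 = 9.
The overall nim-sum is X = 9. A stack of size p has a winning move iff p XOR X < p (reduce it to p XOR X).
  11: 11 XOR 9 = 2 < 11 — winning move (to 2).
  5: 5 XOR 9 = 12 ≥ 5 — no move.
  14: 14 XOR 9 = 7 < 14 — winning move (to 7).
  9: 9 XOR 9 = 0 < 9 — winning move (to 0).
That gives 3 winning moves.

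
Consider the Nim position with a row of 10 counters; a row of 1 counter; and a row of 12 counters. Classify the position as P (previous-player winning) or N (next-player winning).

Write each in binary and XOR column by column:
  1010  (10)
  0001  (1)
  1100  (12)
  ----
  0111  (7)
The nim-sum is 7 ≠ 0, so this is an N-position: the player to move can win.

N-position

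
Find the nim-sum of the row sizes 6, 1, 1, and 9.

15

Compute the nim-sum pairwise:
6 ⊕ 1 = 7
7 ⊕ 1 = 6
6 ⊕ 9 = 15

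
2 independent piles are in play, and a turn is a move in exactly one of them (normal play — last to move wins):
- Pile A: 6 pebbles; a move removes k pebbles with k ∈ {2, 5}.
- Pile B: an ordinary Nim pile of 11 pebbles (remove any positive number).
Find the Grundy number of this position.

For pile A, compute g(0), g(1), … with moves {2, 5}:
k:     0  1  2  3  4  5  6
g(k):  0  0  1  1  0  2  1
So g(6) = 1.
Pile B is a plain Nim pile of size 11, so its Grundy value is 11.
The value of a disjunctive sum is the nim-sum of the parts.
Combined value = 1 ⊕ 11 = 10.

10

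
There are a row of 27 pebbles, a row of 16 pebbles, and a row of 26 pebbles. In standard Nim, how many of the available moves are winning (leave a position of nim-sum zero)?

Compute the nim-sum pairwise:
27 ⊕ 16 = 11
11 ⊕ 26 = 17
The overall nim-sum is X = 17. A row of size p has a winning move iff p XOR X < p (reduce it to p XOR X).
  27: 27 XOR 17 = 10 < 27 — winning move (to 10).
  16: 16 XOR 17 = 1 < 16 — winning move (to 1).
  26: 26 XOR 17 = 11 < 26 — winning move (to 11).
That gives 3 winning moves.

3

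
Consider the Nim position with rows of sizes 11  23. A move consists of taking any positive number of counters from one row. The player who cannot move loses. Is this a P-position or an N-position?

N-position

Compute the nim-sum pairwise:
11 ⊕ 23 = 28
The nim-sum is 28 ≠ 0, so this is an N-position: the player to move can win.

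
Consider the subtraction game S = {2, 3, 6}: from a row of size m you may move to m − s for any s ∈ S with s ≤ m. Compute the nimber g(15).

3

Grundy values for subtraction set {2, 3, 6}:
k:     0  1  2  3  4  5  6  7  8  9 10 11 12 13 14 15
g(k):  0  0  1  1  2  0  3  1  2  0  0  1  1  2  0  3
So g(15) = 3.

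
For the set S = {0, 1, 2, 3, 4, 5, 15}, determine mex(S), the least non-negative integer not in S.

6

The values 0, 1, 2, 3, 4, 5 are all present; 6 is the first non-negative integer missing from the set.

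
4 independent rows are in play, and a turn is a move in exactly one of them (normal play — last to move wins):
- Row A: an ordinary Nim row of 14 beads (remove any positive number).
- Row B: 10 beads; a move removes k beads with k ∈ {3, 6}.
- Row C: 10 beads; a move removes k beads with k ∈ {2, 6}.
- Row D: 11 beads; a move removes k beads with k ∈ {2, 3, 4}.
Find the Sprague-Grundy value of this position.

Row A is a plain Nim row of size 14, so its Grundy value is 14.
Build the Grundy sequence for row B with g(k) = mex{g(k−s) : s ∈ {3, 6}, s ≤ k}:
g(0) = mex{} = 0
g(1) = mex{} = 0
g(2) = mex{} = 0
g(3) = mex{0} = 1
g(4) = mex{0} = 1
g(5) = mex{0} = 1
g(6) = mex{0,1} = 2
g(7) = mex{0,1} = 2
g(8) = mex{0,1} = 2
g(9) = mex{1,2} = 0
g(10) = mex{1,2} = 0
So g(10) = 0.
Build the Grundy sequence for row C with g(k) = mex{g(k−s) : s ∈ {2, 6}, s ≤ k}:
g(0) = mex{} = 0
g(1) = mex{} = 0
g(2) = mex{0} = 1
g(3) = mex{0} = 1
g(4) = mex{1} = 0
g(5) = mex{1} = 0
g(6) = mex{0} = 1
g(7) = mex{0} = 1
g(8) = mex{1} = 0
g(9) = mex{1} = 0
g(10) = mex{0} = 1
So g(10) = 1.
Build the Grundy sequence for row D with g(k) = mex{g(k−s) : s ∈ {2, 3, 4}, s ≤ k}:
g(0) = mex{} = 0
g(1) = mex{} = 0
g(2) = mex{0} = 1
g(3) = mex{0} = 1
g(4) = mex{0,1} = 2
g(5) = mex{0,1} = 2
g(6) = mex{1,2} = 0
g(7) = mex{1,2} = 0
g(8) = mex{0,2} = 1
g(9) = mex{0,2} = 1
g(10) = mex{0,1} = 2
g(11) = mex{0,1} = 2
So g(11) = 2.
By the Sprague-Grundy theorem, the Grundy value of a sum of independent games is the XOR of the component values.
Combined value = 14 ⊕ 0 ⊕ 1 ⊕ 2 = 13.

13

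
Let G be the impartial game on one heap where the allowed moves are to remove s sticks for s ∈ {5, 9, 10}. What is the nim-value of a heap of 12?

Build the Grundy sequence with g(k) = mex{g(k−s) : s ∈ {5, 9, 10}, s ≤ k}:
k:     0  1  2  3  4  5  6  7  8  9 10 11 12
g(k):  0  0  0  0  0  1  1  1  1  1  2  2  2
So g(12) = 2.

2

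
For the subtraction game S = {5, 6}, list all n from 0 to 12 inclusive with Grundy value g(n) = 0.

0, 1, 2, 3, 4, 11, 12

Grundy values for subtraction set {5, 6}:
k:     0  1  2  3  4  5  6  7  8  9 10 11 12
g(k):  0  0  0  0  0  1  1  1  1  1  2  0  0
The P-positions (g = 0) in 0..12 are 0, 1, 2, 3, 4, 11, 12.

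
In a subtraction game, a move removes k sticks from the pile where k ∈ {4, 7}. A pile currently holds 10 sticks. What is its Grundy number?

2

Compute g(0), g(1), … for moves {4, 7}:
k:     0  1  2  3  4  5  6  7  8  9 10
g(k):  0  0  0  0  1  1  1  1  2  2  2
So g(10) = 2.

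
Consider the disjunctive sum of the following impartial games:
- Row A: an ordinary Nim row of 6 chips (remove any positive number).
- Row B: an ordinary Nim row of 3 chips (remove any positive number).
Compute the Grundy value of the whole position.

Row A is a plain Nim row of size 6, so its Grundy value is 6.
Row B is a plain Nim row of size 3, so its Grundy value is 3.
By the Sprague-Grundy theorem, the Grundy value of a sum of independent games is the XOR of the component values.
Combined value = 6 ⊕ 3 = 5.

5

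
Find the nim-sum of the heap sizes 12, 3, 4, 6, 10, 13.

Write each in binary and XOR column by column:
  1100  (12)
  0011  (3)
  0100  (4)
  0110  (6)
  1010  (10)
  1101  (13)
  ----
  1010  (10)

10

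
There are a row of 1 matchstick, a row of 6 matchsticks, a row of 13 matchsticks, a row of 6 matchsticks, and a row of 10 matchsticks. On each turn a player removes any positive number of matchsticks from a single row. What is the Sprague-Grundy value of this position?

6

Compute the nim-sum pairwise:
1 XOR 6 = 7
7 XOR 13 = 10
10 XOR 6 = 12
12 XOR 10 = 6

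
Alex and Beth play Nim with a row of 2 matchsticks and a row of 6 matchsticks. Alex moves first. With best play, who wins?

Alex wins

Compute the nim-sum pairwise:
2 ⊕ 6 = 4
The nim-sum is 4 ≠ 0, so this is an N-position: the player to move can win; Alex has a winning move.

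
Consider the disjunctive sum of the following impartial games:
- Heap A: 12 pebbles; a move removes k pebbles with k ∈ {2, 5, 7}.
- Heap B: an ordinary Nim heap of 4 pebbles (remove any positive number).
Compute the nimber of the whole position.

5

Grundy values for heap A (subtraction set {2, 5, 7}):
g(0) = mex{} = 0
g(1) = mex{} = 0
g(2) = mex{0} = 1
g(3) = mex{0} = 1
g(4) = mex{1} = 0
g(5) = mex{0,1} = 2
g(6) = mex{0} = 1
g(7) = mex{0,1,2} = 3
g(8) = mex{0,1} = 2
g(9) = mex{0,1,3} = 2
g(10) = mex{1,2} = 0
g(11) = mex{0,1,2} = 3
g(12) = mex{0,2,3} = 1
So g(12) = 1.
Heap B is a plain Nim heap of size 4, so its Grundy value is 4.
The value of a disjunctive sum is the nim-sum of the parts.
Combined value = 1 ⊕ 4 = 5.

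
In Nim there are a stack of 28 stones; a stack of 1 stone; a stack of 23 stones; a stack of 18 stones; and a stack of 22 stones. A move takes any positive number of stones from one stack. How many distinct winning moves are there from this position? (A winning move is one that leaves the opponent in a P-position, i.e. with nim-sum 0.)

Bitwise XOR of the heap sizes:
  11100  (28)
  00001  (1)
  10111  (23)
  10010  (18)
  10110  (22)
  -----
  01110  (14)
The overall nim-sum is X = 14. A stack of size p has a winning move iff p XOR X < p (reduce it to p XOR X).
  28: 28 XOR 14 = 18 < 28 — winning move (to 18).
  1: 1 XOR 14 = 15 ≥ 1 — no move.
  23: 23 XOR 14 = 25 ≥ 23 — no move.
  18: 18 XOR 14 = 28 ≥ 18 — no move.
  22: 22 XOR 14 = 24 ≥ 22 — no move.
That gives 1 winning move.

1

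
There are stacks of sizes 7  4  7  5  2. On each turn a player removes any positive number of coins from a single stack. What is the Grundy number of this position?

3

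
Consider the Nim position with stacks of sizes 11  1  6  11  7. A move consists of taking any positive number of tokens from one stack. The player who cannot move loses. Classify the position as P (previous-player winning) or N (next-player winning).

P-position

Bitwise XOR of the heap sizes:
  1011  (11)
  0001  (1)
  0110  (6)
  1011  (11)
  0111  (7)
  ----
  0000  (0)
The nim-sum is 0, so this is a P-position: the player to move is in a losing position under optimal play.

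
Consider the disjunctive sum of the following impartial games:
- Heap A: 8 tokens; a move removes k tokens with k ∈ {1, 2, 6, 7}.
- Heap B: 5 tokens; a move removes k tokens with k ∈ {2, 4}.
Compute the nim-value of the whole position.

For heap A, compute g(0), g(1), … with moves {1, 2, 6, 7}:
k:     0  1  2  3  4  5  6  7  8
g(k):  0  1  2  0  1  2  3  4  0
So g(8) = 0.
For heap B, compute g(0), g(1), … with moves {2, 4}:
k:     0  1  2  3  4  5
g(k):  0  0  1  1  2  2
So g(5) = 2.
By the Sprague-Grundy theorem, the Grundy value of a sum of independent games is the XOR of the component values.
Combined value = 0 XOR 2 = 2.

2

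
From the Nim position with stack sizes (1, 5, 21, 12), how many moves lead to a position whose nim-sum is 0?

1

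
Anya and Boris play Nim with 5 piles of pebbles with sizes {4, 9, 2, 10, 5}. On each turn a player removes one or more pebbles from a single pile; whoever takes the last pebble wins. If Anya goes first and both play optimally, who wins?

Nim-sum: 4 ^ 9 ^ 2 ^ 10 ^ 5 = 0.
The nim-sum is 0, so this is a P-position: the player to move is in a losing position under optimal play; Anya is about to move from it and so loses — Boris wins.

Boris wins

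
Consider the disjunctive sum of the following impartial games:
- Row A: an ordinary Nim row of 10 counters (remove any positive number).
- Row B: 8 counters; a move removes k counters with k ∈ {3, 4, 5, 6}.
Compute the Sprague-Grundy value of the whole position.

Row A is a plain Nim row of size 10, so its Grundy value is 10.
Grundy values for row B (subtraction set {3, 4, 5, 6}):
g(0) = mex{} = 0
g(1) = mex{} = 0
g(2) = mex{} = 0
g(3) = mex{0} = 1
g(4) = mex{0} = 1
g(5) = mex{0} = 1
g(6) = mex{0,1} = 2
g(7) = mex{0,1} = 2
g(8) = mex{0,1} = 2
So g(8) = 2.
The value of a disjunctive sum is the nim-sum of the parts.
Combined value = 10 ⊕ 2 = 8.

8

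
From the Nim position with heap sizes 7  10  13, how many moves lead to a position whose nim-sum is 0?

0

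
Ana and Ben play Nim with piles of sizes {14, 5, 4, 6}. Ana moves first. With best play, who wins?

Bitwise XOR of the heap sizes:
  1110  (14)
  0101  (5)
  0100  (4)
  0110  (6)
  ----
  1001  (9)
The nim-sum is 9 ≠ 0, so this is an N-position: the player to move can win; Ana has a winning move.

Ana wins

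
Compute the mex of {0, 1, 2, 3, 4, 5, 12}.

6

The values 0, 1, 2, 3, 4, 5 are all present; 6 is the first non-negative integer missing from the set.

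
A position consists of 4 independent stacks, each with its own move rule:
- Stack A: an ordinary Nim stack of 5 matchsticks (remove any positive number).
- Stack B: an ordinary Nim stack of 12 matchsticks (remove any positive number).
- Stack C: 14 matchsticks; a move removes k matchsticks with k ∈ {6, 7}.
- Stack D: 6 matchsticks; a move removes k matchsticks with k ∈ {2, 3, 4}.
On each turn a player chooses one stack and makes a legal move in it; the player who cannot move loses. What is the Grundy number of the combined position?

9

Stack A is a plain Nim stack of size 5, so its Grundy value is 5.
Stack B is a plain Nim stack of size 12, so its Grundy value is 12.
Grundy values for stack C (subtraction set {6, 7}):
k:     0  1  2  3  4  5  6  7  8  9 10 11 12 13 14
g(k):  0  0  0  0  0  0  1  1  1  1  1  1  2  0  0
So g(14) = 0.
Build the Grundy sequence for stack D with g(k) = mex{g(k−s) : s ∈ {2, 3, 4}, s ≤ k}:
k:     0  1  2  3  4  5  6
g(k):  0  0  1  1  2  2  0
So g(6) = 0.
By the Sprague-Grundy theorem, the Grundy value of a sum of independent games is the XOR of the component values.
Combined value = 5 XOR 12 XOR 0 XOR 0 = 9.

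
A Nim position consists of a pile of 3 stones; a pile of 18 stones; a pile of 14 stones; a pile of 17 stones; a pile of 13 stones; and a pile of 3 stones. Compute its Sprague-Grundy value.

0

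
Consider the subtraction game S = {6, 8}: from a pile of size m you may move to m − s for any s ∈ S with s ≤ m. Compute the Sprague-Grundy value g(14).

0

Build the Grundy sequence with g(k) = mex{g(k−s) : s ∈ {6, 8}, s ≤ k}:
k:     0  1  2  3  4  5  6  7  8  9 10 11 12 13 14
g(k):  0  0  0  0  0  0  1  1  1  1  1  1  2  2  0
So g(14) = 0.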